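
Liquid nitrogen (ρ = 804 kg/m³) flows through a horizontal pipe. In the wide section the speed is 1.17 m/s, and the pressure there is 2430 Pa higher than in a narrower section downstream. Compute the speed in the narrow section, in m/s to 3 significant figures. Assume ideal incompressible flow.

v₂ = 2.72 m/s

With h₁ = h₂, rearranging Bernoulli gives v₂ = √(v₁² + 2ΔP/ρ).
v₂ = √(1.17² + 2·2430/804) = √(1.37 + 6.04) = 2.72 m/s.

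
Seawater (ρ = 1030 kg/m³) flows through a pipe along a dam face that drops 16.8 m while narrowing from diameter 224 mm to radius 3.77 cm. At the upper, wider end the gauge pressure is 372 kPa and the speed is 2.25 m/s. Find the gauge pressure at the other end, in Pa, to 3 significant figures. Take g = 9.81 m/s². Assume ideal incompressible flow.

P₂ ≈ 341000 Pa

By continuity, v₂ = v₁·A₁/A₂ = 2.25·(394/44.7) = 19.9 m/s.
Bernoulli: P₁ + ½ρv₁² + ρg h₁ = P₂ + ½ρv₂² + ρg h₂, so P₂ = P₁ + ½ρ(v₁² − v₂²) − ρg(h₂ − h₁).
P₂ = 372000 + ½·1030·(2.25² − 19.9²) − 1030·9.81·(−16.8) = 372000 + (-200000) − (-170000) = 341000 Pa.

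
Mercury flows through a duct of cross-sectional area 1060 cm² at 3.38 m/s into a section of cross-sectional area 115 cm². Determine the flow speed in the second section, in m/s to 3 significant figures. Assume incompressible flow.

By continuity, v₂ = v₁·A₁/A₂ = 3.38·(1060/115) = 31.2 m/s.

v₂ ≈ 31.2 m/s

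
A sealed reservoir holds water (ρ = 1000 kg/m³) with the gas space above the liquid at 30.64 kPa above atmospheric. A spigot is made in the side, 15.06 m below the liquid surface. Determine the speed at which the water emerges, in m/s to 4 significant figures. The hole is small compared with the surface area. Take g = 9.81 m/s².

v = 18.89 m/s

Take point 1 at the surface (v₁ ≈ 0) and point 2 at the hole (at atmospheric pressure). Bernoulli: P₁ + ρg h = P_atm + ½ρv₂².
With P₁ − P_atm = 30640 Pa, v₂ = √(2gh + 2ΔP/ρ) = √(2·9.81·15.06 + 2·30640/1000) = 18.89 m/s.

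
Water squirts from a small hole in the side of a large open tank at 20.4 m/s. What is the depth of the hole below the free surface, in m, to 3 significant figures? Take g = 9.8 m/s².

Torricelli: v = √(2gh), so h = v²/(2g).
h = 20.4²/(2·9.8) = 416/19.60 = 21.2 m.

h = 21.2 m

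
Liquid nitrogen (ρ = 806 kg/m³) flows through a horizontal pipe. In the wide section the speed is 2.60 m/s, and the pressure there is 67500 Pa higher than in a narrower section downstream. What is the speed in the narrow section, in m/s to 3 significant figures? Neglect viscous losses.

Along the level pipe P + ½ρv² is conserved, hence v₂² = v₁² + 2(P₁ − P₂)/ρ.
v₂ = √(2.60² + 2·67500/806) = √(6.76 + 167) = 13.2 m/s.

v₂ ≈ 13.2 m/s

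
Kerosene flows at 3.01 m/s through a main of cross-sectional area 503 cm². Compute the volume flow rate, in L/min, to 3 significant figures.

Q = A·v = 0.0503 m² × 3.01 m/s = 0.151 m³/s.
Converting: 0.151 m³/s × 60000 = 9080 L/min.

Q = 9080 L/min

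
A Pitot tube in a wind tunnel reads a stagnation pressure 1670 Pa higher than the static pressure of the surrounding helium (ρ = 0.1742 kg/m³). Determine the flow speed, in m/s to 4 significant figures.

At the stagnation point the flow is brought to rest, so Bernoulli gives P_stag − P_static = ½ρv².
v = √(2ΔP/ρ) = √(2·1670/0.1742) = 138.5 m/s.

v ≈ 138.5 m/s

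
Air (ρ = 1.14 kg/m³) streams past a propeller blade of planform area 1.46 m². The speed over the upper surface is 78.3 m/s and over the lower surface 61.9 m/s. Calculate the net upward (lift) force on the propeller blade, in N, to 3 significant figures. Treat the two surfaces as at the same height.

The faster flow above has the lower pressure; Bernoulli (same height) gives ΔP = ½ρ(v_up² − v_low²).
ΔP = ½·1.14·(78.3² − 61.9²) = 1310 Pa.
Lift = ΔP · A = 1310 × 1.46 = 1910 N.

F ≈ 1910 N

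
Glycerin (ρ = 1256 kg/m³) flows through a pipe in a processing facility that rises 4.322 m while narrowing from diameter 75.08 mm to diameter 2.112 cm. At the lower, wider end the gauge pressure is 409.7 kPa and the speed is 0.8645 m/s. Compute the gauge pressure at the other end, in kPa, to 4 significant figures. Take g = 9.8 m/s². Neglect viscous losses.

P₂ ≈ 282.0 kPa

Mass conservation (A₁v₁ = A₂v₂) gives v₂ = 0.8645 × 44.27/3.503 = 10.93 m/s.
Applying Bernoulli between the two ends and solving for P₂: P₂ = P₁ + ½ρ(v₁² − v₂²) − ρgΔh.
P₂ = 409700 + ½·1256·(0.8645² − 10.93²) − 1256·9.8·(+4.322) = 409700 + (-74490) − (53200) = 282000 Pa.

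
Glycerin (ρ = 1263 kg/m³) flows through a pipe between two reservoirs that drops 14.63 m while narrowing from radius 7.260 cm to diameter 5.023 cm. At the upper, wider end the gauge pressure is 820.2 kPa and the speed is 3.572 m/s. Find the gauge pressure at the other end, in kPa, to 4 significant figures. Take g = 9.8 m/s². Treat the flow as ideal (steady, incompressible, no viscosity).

446.7 kPa

The volume flow rate is constant, so v₂ = (A₁/A₂)v₁ = (165.6/19.82)·3.572 = 29.85 m/s.
Bernoulli: P₁ + ½ρv₁² + ρg h₁ = P₂ + ½ρv₂² + ρg h₂, so P₂ = P₁ + ½ρ(v₁² − v₂²) − ρg(h₂ − h₁).
P₂ = 820200 + ½·1263·(3.572² − 29.85²) − 1263·9.8·(−14.63) = 820200 + (-554600) − (-181100) = 446700 Pa.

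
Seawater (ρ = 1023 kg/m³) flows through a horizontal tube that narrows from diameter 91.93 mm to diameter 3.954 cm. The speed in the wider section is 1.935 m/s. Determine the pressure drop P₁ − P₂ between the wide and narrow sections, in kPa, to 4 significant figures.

Mass conservation (A₁v₁ = A₂v₂) gives v₂ = 1.935 × 66.37/12.28 = 10.46 m/s.
Bernoulli (h₁ = h₂): P₁ − P₂ = ½ρ(v₂² − v₁²).
P₁ − P₂ = ½·1023·(10.46² − 1.935²) = ½·1023·105.7 = 54050 Pa.

ΔP ≈ 54.05 kPa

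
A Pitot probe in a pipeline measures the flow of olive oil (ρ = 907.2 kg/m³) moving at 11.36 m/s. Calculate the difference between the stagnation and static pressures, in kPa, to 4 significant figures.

The dynamic pressure equals the rise in static pressure at the stagnation point: ΔP = ½ρv².
ΔP = ½·907.2·11.36² = 58540 Pa.

ΔP ≈ 58.54 kPa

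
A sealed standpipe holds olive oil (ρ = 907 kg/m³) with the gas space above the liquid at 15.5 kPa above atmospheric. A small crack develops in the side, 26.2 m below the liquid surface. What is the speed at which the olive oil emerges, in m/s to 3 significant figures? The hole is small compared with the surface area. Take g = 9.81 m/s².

Take point 1 at the surface (v₁ ≈ 0) and point 2 at the hole (at atmospheric pressure). Bernoulli: P₁ + ρg h = P_atm + ½ρv₂².
With P₁ − P_atm = 15500 Pa, v₂ = √(2gh + 2ΔP/ρ) = √(2·9.81·26.2 + 2·15500/907) = 23.4 m/s.

v ≈ 23.4 m/s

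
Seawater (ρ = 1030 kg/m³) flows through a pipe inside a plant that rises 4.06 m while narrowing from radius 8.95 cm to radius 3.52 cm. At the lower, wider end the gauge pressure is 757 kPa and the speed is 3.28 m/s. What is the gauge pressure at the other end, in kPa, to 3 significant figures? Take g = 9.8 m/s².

P₂ ≈ 490 kPa

Mass conservation (A₁v₁ = A₂v₂) gives v₂ = 3.28 × 252/38.9 = 21.2 m/s.
Bernoulli: P₁ + ½ρv₁² + ρg h₁ = P₂ + ½ρv₂² + ρg h₂, so P₂ = P₁ + ½ρ(v₁² − v₂²) − ρg(h₂ − h₁).
P₂ = 757000 + ½·1030·(3.28² − 21.2²) − 1030·9.8·(+4.06) = 757000 + (-226000) − (41000) = 490000 Pa.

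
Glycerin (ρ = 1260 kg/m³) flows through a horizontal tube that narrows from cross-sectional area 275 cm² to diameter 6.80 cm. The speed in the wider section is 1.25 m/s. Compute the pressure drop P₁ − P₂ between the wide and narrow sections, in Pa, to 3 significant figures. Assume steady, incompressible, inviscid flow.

ΔP ≈ 55500 Pa

Mass conservation (A₁v₁ = A₂v₂) gives v₂ = 1.25 × 275/36.3 = 9.47 m/s.
Bernoulli (h₁ = h₂): P₁ − P₂ = ½ρ(v₂² − v₁²).
P₁ − P₂ = ½·1260·(9.47² − 1.25²) = ½·1260·88.0 = 55500 Pa.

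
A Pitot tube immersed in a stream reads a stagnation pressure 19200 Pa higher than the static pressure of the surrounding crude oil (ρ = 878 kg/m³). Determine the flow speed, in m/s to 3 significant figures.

At the stagnation point the flow is brought to rest, so Bernoulli gives P_stag − P_static = ½ρv².
v = √(2ΔP/ρ) = √(2·19200/878) = 6.61 m/s.

6.61 m/s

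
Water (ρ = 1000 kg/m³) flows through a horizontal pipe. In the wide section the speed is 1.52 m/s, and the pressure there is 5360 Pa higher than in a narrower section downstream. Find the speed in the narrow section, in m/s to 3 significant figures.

Horizontal Bernoulli: P₁ + ½ρv₁² = P₂ + ½ρv₂², so v₂² = v₁² + 2(P₁ − P₂)/ρ.
v₂ = √(1.52² + 2·5360/1000) = √(2.31 + 10.7) = 3.61 m/s.

v₂ ≈ 3.61 m/s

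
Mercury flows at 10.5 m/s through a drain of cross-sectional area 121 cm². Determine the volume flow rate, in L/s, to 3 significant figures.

Q = 127 L/s

Q = A·v = 0.0121 m² × 10.5 m/s = 0.127 m³/s.
Converting: 0.127 m³/s × 1000 = 127 L/s.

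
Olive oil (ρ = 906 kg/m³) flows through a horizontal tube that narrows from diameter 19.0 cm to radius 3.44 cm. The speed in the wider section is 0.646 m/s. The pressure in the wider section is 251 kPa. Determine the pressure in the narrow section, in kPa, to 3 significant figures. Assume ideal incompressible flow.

By continuity, v₂ = v₁·A₁/A₂ = 0.646·(284/37.2) = 4.93 m/s.
With no height change, Bernoulli's equation is P₁ + ½ρv₁² = P₂ + ½ρv₂².
P₂ = P₁ − ½ρ(v₂² − v₁²) = 251000 − ½·906·(4.93² − 0.646²) = 251000 − 10800 = 240000 Pa.

P₂ = 240 kPa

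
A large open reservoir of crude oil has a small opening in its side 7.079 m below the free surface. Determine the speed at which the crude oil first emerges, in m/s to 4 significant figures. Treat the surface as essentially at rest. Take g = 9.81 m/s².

Torricelli's result v = √(2gh) gives v = √(2·9.81·7.079) = 11.79 m/s.

v = 11.79 m/s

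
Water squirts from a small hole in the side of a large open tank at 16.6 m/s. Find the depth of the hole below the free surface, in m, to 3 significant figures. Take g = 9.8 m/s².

h ≈ 14.1 m

Torricelli: v = √(2gh), so h = v²/(2g).
h = 16.6²/(2·9.8) = 276/19.60 = 14.1 m.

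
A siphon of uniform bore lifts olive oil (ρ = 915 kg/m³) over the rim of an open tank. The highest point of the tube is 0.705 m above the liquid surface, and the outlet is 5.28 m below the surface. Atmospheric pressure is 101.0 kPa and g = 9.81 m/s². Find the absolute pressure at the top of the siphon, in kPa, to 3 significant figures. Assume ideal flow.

Bernoulli surface→outlet gives ½v² = g·h_out, so v = √(2·9.81·5.28) = 10.2 m/s.
Continuity keeps v the same throughout the tube; from surface to crest, P_atm + 0 = P_top + ½ρv² + ρg·h_top.
P_top = 101000 − ½·915·10.2² − 915·9.81·0.705 = 47300 Pa.

P_top ≈ 47.3 kPa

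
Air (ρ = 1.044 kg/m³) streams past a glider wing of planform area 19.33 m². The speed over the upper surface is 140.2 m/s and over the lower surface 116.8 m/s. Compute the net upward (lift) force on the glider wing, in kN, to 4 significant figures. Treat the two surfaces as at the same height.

With equal heights on the two surfaces, Bernoulli gives P_lower − P_upper = ½ρ(v_upper² − v_lower²).
ΔP = ½·1.044·(140.2² − 116.8²) = 3139 Pa.
Lift = ΔP · A = 3139 × 19.33 = 60680 N.

F ≈ 60.68 kN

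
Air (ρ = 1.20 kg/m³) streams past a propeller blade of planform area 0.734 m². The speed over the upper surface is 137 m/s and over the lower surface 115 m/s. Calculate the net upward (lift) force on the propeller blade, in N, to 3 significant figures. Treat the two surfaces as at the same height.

With equal heights on the two surfaces, Bernoulli gives P_lower − P_upper = ½ρ(v_upper² − v_lower²).
ΔP = ½·1.20·(137² − 115²) = 3330 Pa.
Lift = ΔP · A = 3330 × 0.734 = 2440 N.

F ≈ 2440 N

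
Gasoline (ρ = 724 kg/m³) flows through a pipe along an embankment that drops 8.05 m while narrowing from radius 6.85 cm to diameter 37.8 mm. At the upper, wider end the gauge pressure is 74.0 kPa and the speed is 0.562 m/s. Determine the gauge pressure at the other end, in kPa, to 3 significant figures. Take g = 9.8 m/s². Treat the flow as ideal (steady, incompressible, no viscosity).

By continuity, v₂ = v₁·A₁/A₂ = 0.562·(147/11.2) = 7.38 m/s.
Energy conservation along the streamline gives P₂ = P₁ − ½ρ(v₂² − v₁²) − ρg(h₂ − h₁).
P₂ = 74000 + ½·724·(0.562² − 7.38²) − 724·9.8·(−8.05) = 74000 + (-19600) − (-57100) = 112000 Pa.

P₂ ≈ 112 kPa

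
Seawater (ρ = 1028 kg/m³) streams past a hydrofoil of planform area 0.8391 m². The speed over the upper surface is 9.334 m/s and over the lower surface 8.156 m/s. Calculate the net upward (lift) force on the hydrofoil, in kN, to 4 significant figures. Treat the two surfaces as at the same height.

F = 8.886 kN

From P + ½ρv² = const at equal height, P_low − P_up = ½ρ(v_up² − v_low²).
ΔP = ½·1028·(9.334² − 8.156²) = 10590 Pa.
Lift = ΔP · A = 10590 × 0.8391 = 8886 N.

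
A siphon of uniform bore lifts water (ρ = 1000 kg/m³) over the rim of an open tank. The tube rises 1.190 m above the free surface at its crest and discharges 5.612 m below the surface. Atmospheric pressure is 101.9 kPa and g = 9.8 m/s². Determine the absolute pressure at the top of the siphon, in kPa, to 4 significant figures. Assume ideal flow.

Bernoulli surface→outlet gives ½v² = g·h_out, so v = √(2·9.8·5.612) = 10.49 m/s.
With constant cross-section the crest speed equals v; applying Bernoulli from the surface up to the crest, P_top = P_atm − ½ρv² − ρg·h_top.
P_top = 101900 − ½·1000·10.49² − 1000·9.8·1.190 = 35240 Pa.

35.24 kPa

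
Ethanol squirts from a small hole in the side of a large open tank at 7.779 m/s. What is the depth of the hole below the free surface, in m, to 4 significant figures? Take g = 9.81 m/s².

h ≈ 3.084 m

Inverting v = √(2gh) gives h = v² / 2g.
h = 7.779²/(2·9.81) = 60.51/19.62 = 3.084 m.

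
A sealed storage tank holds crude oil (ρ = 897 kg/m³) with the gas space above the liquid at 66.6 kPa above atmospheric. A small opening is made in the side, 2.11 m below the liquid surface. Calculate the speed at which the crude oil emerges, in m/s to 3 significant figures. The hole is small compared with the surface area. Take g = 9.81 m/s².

Take point 1 at the surface (v₁ ≈ 0) and point 2 at the hole (at atmospheric pressure). Bernoulli: P₁ + ρg h = P_atm + ½ρv₂².
With P₁ − P_atm = 66600 Pa, v₂ = √(2gh + 2ΔP/ρ) = √(2·9.81·2.11 + 2·66600/897) = 13.8 m/s.

v = 13.8 m/s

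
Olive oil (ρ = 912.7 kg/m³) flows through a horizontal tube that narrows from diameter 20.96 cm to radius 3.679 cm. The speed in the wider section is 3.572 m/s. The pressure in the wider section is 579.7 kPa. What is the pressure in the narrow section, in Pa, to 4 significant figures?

By continuity, v₂ = v₁·A₁/A₂ = 3.572·(345.0/42.52) = 28.99 m/s.
Along the horizontal streamline, P + ½ρv² is constant.
P₂ = P₁ − ½ρ(v₂² − v₁²) = 579700 − ½·912.7·(28.99² − 3.572²) = 579700 − 377600 = 202100 Pa.

P₂ ≈ 202100 Pa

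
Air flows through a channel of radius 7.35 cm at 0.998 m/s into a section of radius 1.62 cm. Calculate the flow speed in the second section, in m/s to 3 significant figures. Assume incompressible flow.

By continuity, v₂ = v₁·A₁/A₂ = 0.998·(170/8.24) = 20.5 m/s.

v₂ ≈ 20.5 m/s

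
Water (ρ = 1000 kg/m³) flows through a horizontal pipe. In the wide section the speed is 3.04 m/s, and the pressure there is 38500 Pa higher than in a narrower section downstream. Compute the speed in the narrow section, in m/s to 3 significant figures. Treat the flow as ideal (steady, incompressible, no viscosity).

With h₁ = h₂, rearranging Bernoulli gives v₂ = √(v₁² + 2ΔP/ρ).
v₂ = √(3.04² + 2·38500/1000) = √(9.24 + 77.0) = 9.29 m/s.

v₂ ≈ 9.29 m/s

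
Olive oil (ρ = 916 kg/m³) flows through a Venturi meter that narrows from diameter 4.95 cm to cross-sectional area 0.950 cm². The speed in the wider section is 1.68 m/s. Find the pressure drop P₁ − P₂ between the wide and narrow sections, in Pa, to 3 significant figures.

By continuity, v₂ = v₁·A₁/A₂ = 1.68·(19.2/0.950) = 34.0 m/s.
With no height change, Bernoulli's equation is P₁ + ½ρv₁² = P₂ + ½ρv₂².
P₁ − P₂ = ½·916·(34.0² − 1.68²) = ½·916·1160 = 529000 Pa.

ΔP ≈ 529000 Pa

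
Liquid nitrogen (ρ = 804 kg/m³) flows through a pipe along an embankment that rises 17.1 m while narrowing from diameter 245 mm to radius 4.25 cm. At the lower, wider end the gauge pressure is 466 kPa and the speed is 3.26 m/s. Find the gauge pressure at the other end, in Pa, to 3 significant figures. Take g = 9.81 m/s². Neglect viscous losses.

By continuity, v₂ = v₁·A₁/A₂ = 3.26·(471/56.7) = 27.1 m/s.
Applying Bernoulli between the two ends and solving for P₂: P₂ = P₁ + ½ρ(v₁² − v₂²) − ρgΔh.
P₂ = 466000 + ½·804·(3.26² − 27.1²) − 804·9.81·(+17.1) = 466000 + (-291000) − (135000) = 40500 Pa.

40500 Pa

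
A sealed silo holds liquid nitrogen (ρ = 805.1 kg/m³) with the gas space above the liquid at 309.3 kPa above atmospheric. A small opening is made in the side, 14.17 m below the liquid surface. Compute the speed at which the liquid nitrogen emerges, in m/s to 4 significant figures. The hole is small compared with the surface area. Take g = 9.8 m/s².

Take point 1 at the surface (v₁ ≈ 0) and point 2 at the hole (at atmospheric pressure). Bernoulli: P₁ + ρg h = P_atm + ½ρv₂².
With P₁ − P_atm = 309300 Pa, v₂ = √(2gh + 2ΔP/ρ) = √(2·9.8·14.17 + 2·309300/805.1) = 32.34 m/s.

v ≈ 32.34 m/s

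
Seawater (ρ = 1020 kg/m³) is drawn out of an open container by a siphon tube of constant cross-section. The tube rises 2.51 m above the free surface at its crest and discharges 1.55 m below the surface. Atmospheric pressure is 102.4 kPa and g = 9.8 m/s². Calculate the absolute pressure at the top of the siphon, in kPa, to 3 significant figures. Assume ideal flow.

P_top = 61.8 kPa

The outlet speed comes from Torricelli: v = √(2g·1.55) = 5.51 m/s.
With constant cross-section the crest speed equals v; applying Bernoulli from the surface up to the crest, P_top = P_atm − ½ρv² − ρg·h_top.
P_top = 102400 − ½·1020·5.51² − 1020·9.8·2.51 = 61800 Pa.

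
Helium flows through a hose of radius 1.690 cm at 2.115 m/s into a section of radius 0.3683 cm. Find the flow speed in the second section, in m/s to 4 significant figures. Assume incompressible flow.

v₂ ≈ 44.53 m/s

Continuity gives A₁v₁ = A₂v₂, so v₂ = (8.973 cm²)/(0.4261 cm²) × 2.115 m/s = 44.53 m/s.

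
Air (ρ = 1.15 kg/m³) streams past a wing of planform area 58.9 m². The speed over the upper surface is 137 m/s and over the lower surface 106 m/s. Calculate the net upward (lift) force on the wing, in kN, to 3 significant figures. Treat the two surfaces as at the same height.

F ≈ 255 kN

The faster flow above has the lower pressure; Bernoulli (same height) gives ΔP = ½ρ(v_up² − v_low²).
ΔP = ½·1.15·(137² − 106²) = 4330 Pa.
Lift = ΔP · A = 4330 × 58.9 = 255000 N.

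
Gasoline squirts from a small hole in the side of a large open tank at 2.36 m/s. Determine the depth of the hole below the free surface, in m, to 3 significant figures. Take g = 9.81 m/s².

For a small hole in a large open tank, ½v² = gh, giving h = v²/(2g).
h = 2.36²/(2·9.81) = 5.57/19.62 = 0.284 m.

h ≈ 0.284 m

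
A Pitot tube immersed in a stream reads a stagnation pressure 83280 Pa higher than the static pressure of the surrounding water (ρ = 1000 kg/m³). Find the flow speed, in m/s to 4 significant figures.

At the stagnation point the flow is brought to rest, so Bernoulli gives P_stag − P_static = ½ρv².
v = √(2ΔP/ρ) = √(2·83280/1000) = 12.91 m/s.

v ≈ 12.91 m/s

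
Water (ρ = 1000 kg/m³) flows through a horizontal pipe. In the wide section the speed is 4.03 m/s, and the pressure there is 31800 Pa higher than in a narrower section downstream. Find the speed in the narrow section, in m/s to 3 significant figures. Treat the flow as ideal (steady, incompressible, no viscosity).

v₂ ≈ 8.94 m/s

Along the level pipe P + ½ρv² is conserved, hence v₂² = v₁² + 2(P₁ − P₂)/ρ.
v₂ = √(4.03² + 2·31800/1000) = √(16.2 + 63.6) = 8.94 m/s.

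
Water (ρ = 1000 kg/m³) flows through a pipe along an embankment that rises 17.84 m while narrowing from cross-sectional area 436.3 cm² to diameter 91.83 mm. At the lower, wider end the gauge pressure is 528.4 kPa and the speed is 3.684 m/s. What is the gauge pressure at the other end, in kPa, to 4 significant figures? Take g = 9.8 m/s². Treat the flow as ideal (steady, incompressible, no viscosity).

65.87 kPa

Mass conservation (A₁v₁ = A₂v₂) gives v₂ = 3.684 × 436.3/66.23 = 24.27 m/s.
Bernoulli: P₁ + ½ρv₁² + ρg h₁ = P₂ + ½ρv₂² + ρg h₂, so P₂ = P₁ + ½ρ(v₁² − v₂²) − ρg(h₂ − h₁).
P₂ = 528400 + ½·1000·(3.684² − 24.27²) − 1000·9.8·(+17.84) = 528400 + (-287700) − (174800) = 65870 Pa.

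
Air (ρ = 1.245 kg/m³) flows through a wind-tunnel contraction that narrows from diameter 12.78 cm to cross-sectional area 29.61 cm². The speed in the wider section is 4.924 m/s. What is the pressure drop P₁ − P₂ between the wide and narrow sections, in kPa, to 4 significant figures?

Mass conservation (A₁v₁ = A₂v₂) gives v₂ = 4.924 × 128.3/29.61 = 21.33 m/s.
With no height change, Bernoulli's equation is P₁ + ½ρv₁² = P₂ + ½ρv₂².
P₁ − P₂ = ½·1.245·(21.33² − 4.924²) = ½·1.245·430.8 = 268.2 Pa.

ΔP ≈ 0.2682 kPa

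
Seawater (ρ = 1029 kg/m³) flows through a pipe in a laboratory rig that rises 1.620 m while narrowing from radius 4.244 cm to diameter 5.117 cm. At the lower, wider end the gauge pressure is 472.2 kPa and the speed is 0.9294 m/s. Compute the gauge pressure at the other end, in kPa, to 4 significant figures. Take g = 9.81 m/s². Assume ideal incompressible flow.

452.9 kPa

Continuity gives A₁v₁ = A₂v₂, so v₂ = (56.58 cm²)/(20.56 cm²) × 0.9294 m/s = 2.557 m/s.
Bernoulli: P₁ + ½ρv₁² + ρg h₁ = P₂ + ½ρv₂² + ρg h₂, so P₂ = P₁ + ½ρ(v₁² − v₂²) − ρg(h₂ − h₁).
P₂ = 472200 + ½·1029·(0.9294² − 2.557²) − 1029·9.81·(+1.620) = 472200 + (-2920) − (16350) = 452900 Pa.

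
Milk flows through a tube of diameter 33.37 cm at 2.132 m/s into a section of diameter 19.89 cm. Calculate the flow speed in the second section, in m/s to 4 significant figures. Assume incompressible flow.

Continuity gives A₁v₁ = A₂v₂, so v₂ = (874.6 cm²)/(310.7 cm²) × 2.132 m/s = 6.001 m/s.

v₂ ≈ 6.001 m/s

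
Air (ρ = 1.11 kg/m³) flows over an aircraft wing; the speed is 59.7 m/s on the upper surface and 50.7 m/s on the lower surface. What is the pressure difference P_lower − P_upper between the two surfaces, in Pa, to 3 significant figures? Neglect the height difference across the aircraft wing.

The pressure is lower where the speed is higher: ΔP = ½ρ(v_up² − v_low²).
ΔP = ½·1.11·(59.7² − 50.7²) = 551 Pa.

551 Pa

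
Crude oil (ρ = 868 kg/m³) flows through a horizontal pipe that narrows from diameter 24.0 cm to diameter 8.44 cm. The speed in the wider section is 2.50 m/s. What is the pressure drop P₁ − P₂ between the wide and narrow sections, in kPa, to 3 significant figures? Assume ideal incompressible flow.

ΔP = 175 kPa

Continuity gives A₁v₁ = A₂v₂, so v₂ = (452 cm²)/(55.9 cm²) × 2.50 m/s = 20.2 m/s.
Bernoulli (h₁ = h₂): P₁ − P₂ = ½ρ(v₂² − v₁²).
P₁ − P₂ = ½·868·(20.2² − 2.50²) = ½·868·402 = 175000 Pa.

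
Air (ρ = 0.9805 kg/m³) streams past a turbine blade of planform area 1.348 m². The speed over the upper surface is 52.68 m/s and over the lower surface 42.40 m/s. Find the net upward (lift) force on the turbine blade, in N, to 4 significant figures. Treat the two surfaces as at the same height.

645.9 N

The faster flow above has the lower pressure; Bernoulli (same height) gives ΔP = ½ρ(v_up² − v_low²).
ΔP = ½·0.9805·(52.68² − 42.40²) = 479.2 Pa.
Lift = ΔP · A = 479.2 × 1.348 = 645.9 N.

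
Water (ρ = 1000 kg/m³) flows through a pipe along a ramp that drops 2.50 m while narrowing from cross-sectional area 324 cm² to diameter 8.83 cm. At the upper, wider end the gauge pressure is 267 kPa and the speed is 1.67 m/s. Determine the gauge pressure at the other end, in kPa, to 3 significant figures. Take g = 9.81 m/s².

By continuity, v₂ = v₁·A₁/A₂ = 1.67·(324/61.2) = 8.84 m/s.
Energy conservation along the streamline gives P₂ = P₁ − ½ρ(v₂² − v₁²) − ρg(h₂ − h₁).
P₂ = 267000 + ½·1000·(1.67² − 8.84²) − 1000·9.81·(−2.50) = 267000 + (-37600) − (-24500) = 254000 Pa.

254 kPa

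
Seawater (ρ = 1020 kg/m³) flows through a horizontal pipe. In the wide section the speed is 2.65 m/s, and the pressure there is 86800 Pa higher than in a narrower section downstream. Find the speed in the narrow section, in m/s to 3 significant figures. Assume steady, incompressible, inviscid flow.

v₂ = 13.3 m/s

Along the level pipe P + ½ρv² is conserved, hence v₂² = v₁² + 2(P₁ − P₂)/ρ.
v₂ = √(2.65² + 2·86800/1020) = √(7.02 + 170) = 13.3 m/s.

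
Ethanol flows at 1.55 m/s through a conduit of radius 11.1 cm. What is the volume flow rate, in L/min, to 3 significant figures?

Q ≈ 3600 L/min

Q = A·v = 0.0387 m² × 1.55 m/s = 0.0600 m³/s.
Converting: 0.0600 m³/s × 60000 = 3600 L/min.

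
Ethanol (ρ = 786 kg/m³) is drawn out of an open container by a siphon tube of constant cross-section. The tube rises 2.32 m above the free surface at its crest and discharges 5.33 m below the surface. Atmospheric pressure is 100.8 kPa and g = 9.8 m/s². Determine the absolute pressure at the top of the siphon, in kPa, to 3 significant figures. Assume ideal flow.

Bernoulli surface→outlet gives ½v² = g·h_out, so v = √(2·9.8·5.33) = 10.2 m/s.
The bore is uniform, so the speed at the crest is the same v. Bernoulli surface→crest: P_atm = P_top + ½ρv² + ρg·h_top.
P_top = 100800 − ½·786·10.2² − 786·9.8·2.32 = 41900 Pa.

P_top ≈ 41.9 kPa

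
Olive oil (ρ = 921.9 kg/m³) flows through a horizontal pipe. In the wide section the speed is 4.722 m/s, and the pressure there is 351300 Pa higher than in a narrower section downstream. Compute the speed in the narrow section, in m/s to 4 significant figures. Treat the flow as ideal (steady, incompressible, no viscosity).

v₂ ≈ 28.01 m/s

Along the level pipe P + ½ρv² is conserved, hence v₂² = v₁² + 2(P₁ − P₂)/ρ.
v₂ = √(4.722² + 2·351300/921.9) = √(22.30 + 762.1) = 28.01 m/s.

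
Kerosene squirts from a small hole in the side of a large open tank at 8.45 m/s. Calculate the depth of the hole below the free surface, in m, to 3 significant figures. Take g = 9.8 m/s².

Inverting v = √(2gh) gives h = v² / 2g.
h = 8.45²/(2·9.8) = 71.4/19.60 = 3.64 m.

3.64 m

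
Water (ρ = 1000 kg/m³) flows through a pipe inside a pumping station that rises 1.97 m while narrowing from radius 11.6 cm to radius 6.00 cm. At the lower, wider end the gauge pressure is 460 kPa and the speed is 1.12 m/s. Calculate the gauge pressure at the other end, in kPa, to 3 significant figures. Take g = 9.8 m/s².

P₂ ≈ 433 kPa

Mass conservation (A₁v₁ = A₂v₂) gives v₂ = 1.12 × 423/113 = 4.19 m/s.
Bernoulli: P₁ + ½ρv₁² + ρg h₁ = P₂ + ½ρv₂² + ρg h₂, so P₂ = P₁ + ½ρ(v₁² − v₂²) − ρg(h₂ − h₁).
P₂ = 460000 + ½·1000·(1.12² − 4.19²) − 1000·9.8·(+1.97) = 460000 + (-8140) − (19300) = 433000 Pa.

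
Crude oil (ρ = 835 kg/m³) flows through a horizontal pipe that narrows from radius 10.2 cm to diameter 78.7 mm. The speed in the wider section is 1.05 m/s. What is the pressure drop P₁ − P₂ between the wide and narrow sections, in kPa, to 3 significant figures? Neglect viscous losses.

ΔP ≈ 20.3 kPa

By continuity, v₂ = v₁·A₁/A₂ = 1.05·(327/48.6) = 7.06 m/s.
The pipe is horizontal, so Bernoulli reduces to P₁ + ½ρv₁² = P₂ + ½ρv₂².
P₁ − P₂ = ½·835·(7.06² − 1.05²) = ½·835·48.7 = 20300 Pa.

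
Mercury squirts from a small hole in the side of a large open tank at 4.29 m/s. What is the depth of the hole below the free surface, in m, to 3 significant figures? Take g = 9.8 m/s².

For a small hole in a large open tank, ½v² = gh, giving h = v²/(2g).
h = 4.29²/(2·9.8) = 18.4/19.60 = 0.939 m.

h ≈ 0.939 m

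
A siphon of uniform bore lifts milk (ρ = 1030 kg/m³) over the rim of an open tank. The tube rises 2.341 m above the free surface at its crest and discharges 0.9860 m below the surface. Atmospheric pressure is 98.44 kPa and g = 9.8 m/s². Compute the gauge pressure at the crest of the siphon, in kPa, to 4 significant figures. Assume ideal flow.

The outlet speed comes from Torricelli: v = √(2g·0.9860) = 4.396 m/s.
With constant cross-section the crest speed equals v; applying Bernoulli from the surface up to the crest, P_top = P_atm − ½ρv² − ρg·h_top.
P_top = 98440 − ½·1030·4.396² − 1030·9.8·2.341 = 64860 Pa. So P_gauge = P_top − P_atm = -33580 Pa.

P_gauge ≈ -33.58 kPa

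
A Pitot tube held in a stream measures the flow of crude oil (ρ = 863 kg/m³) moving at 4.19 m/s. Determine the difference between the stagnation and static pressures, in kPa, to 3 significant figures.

The dynamic pressure equals the rise in static pressure at the stagnation point: ΔP = ½ρv².
ΔP = ½·863·4.19² = 7580 Pa.

7.58 kPa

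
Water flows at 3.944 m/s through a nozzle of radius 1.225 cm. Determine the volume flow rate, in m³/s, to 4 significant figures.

0.001859 m³/s

Q = A·v = 0.0004714 m² × 3.944 m/s = 0.001859 m³/s.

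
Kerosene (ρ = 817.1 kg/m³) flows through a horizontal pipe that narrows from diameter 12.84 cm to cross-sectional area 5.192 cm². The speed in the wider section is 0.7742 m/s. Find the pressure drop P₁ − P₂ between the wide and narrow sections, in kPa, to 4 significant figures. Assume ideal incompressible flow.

By continuity, v₂ = v₁·A₁/A₂ = 0.7742·(129.5/5.192) = 19.31 m/s.
The pipe is horizontal, so Bernoulli reduces to P₁ + ½ρv₁² = P₂ + ½ρv₂².
P₁ − P₂ = ½·817.1·(19.31² − 0.7742²) = ½·817.1·372.2 = 152100 Pa.

152.1 kPa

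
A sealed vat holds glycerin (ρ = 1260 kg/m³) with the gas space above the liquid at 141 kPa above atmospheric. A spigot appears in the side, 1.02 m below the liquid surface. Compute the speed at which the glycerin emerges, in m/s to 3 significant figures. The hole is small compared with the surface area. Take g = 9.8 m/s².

Take point 1 at the surface (v₁ ≈ 0) and point 2 at the hole (at atmospheric pressure). Bernoulli: P₁ + ρg h = P_atm + ½ρv₂².
With P₁ − P_atm = 141000 Pa, v₂ = √(2gh + 2ΔP/ρ) = √(2·9.8·1.02 + 2·141000/1260) = 15.6 m/s.

15.6 m/s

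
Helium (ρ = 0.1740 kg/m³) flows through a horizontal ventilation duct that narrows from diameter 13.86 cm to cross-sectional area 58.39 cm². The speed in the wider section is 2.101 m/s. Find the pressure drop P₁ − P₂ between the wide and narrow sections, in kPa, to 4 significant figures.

Mass conservation (A₁v₁ = A₂v₂) gives v₂ = 2.101 × 150.9/58.39 = 5.429 m/s.
With no height change, Bernoulli's equation is P₁ + ½ρv₁² = P₂ + ½ρv₂².
P₁ − P₂ = ½·0.1740·(5.429² − 2.101²) = ½·0.1740·25.06 = 2.180 Pa.

ΔP ≈ 0.002180 kPa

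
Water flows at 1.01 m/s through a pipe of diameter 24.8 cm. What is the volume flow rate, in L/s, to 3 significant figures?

Q = A·v = 0.0483 m² × 1.01 m/s = 0.0488 m³/s.
Converting: 0.0488 m³/s × 1000 = 48.8 L/s.

Q ≈ 48.8 L/s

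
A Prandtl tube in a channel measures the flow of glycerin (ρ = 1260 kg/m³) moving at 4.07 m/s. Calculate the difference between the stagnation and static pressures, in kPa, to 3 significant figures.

10.4 kPa

The dynamic pressure equals the rise in static pressure at the stagnation point: ΔP = ½ρv².
ΔP = ½·1260·4.07² = 10400 Pa.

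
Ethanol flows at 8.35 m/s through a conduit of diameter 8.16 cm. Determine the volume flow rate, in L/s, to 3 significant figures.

Q = A·v = 0.00523 m² × 8.35 m/s = 0.0437 m³/s.
Converting: 0.0437 m³/s × 1000 = 43.7 L/s.

Q ≈ 43.7 L/s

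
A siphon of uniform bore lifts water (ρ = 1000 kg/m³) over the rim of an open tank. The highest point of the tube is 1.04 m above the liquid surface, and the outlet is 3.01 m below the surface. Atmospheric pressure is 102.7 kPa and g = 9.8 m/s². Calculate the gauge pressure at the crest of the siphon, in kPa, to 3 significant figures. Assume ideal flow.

From the surface to the outlet (both open to atmosphere, surface at rest): v = √(2g·h_out) = √(2·9.8·3.01) = 7.68 m/s.
The bore is uniform, so the speed at the crest is the same v. Bernoulli surface→crest: P_atm = P_top + ½ρv² + ρg·h_top.
P_top = 102700 − ½·1000·7.68² − 1000·9.8·1.04 = 63000 Pa. So P_gauge = P_top − P_atm = -39700 Pa.

-39.7 kPa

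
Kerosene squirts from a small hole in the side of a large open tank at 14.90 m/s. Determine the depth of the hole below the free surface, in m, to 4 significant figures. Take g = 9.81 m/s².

11.32 m

Torricelli: v = √(2gh), so h = v²/(2g).
h = 14.90²/(2·9.81) = 222.0/19.62 = 11.32 m.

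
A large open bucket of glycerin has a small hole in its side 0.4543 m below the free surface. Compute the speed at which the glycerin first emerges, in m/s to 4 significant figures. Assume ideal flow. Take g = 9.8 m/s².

2.984 m/s

Torricelli's result v = √(2gh) gives v = √(2·9.8·0.4543) = 2.984 m/s.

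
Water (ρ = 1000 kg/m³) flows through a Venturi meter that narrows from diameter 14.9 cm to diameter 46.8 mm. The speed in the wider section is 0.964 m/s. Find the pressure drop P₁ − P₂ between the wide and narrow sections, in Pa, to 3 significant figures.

Mass conservation (A₁v₁ = A₂v₂) gives v₂ = 0.964 × 174/17.2 = 9.77 m/s.
With no height change, Bernoulli's equation is P₁ + ½ρv₁² = P₂ + ½ρv₂².
P₁ − P₂ = ½·1000·(9.77² − 0.964²) = ½·1000·94.6 = 47300 Pa.

ΔP = 47300 Pa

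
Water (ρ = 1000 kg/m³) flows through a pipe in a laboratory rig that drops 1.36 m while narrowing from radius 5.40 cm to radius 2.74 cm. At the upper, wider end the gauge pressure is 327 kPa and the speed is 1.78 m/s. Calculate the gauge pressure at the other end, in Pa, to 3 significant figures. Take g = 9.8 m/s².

Mass conservation (A₁v₁ = A₂v₂) gives v₂ = 1.78 × 91.6/23.6 = 6.91 m/s.
Bernoulli: P₁ + ½ρv₁² + ρg h₁ = P₂ + ½ρv₂² + ρg h₂, so P₂ = P₁ + ½ρ(v₁² − v₂²) − ρg(h₂ − h₁).
P₂ = 327000 + ½·1000·(1.78² − 6.91²) − 1000·9.8·(−1.36) = 327000 + (-22300) − (-13300) = 318000 Pa.

318000 Pa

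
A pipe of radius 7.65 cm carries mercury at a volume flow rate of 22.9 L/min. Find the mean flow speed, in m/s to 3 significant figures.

v ≈ 0.0208 m/s

Q = 22.9 L/min = 0.000382 m³/s.
v = Q/A = 0.000382 / 0.0184 = 0.0208 m/s.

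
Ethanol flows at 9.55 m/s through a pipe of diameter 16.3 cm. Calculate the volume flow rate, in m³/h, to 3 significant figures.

Q = A·v = 0.0209 m² × 9.55 m/s = 0.199 m³/s.
Converting: 0.199 m³/s × 3600 = 717 m³/h.

Q = 717 m³/h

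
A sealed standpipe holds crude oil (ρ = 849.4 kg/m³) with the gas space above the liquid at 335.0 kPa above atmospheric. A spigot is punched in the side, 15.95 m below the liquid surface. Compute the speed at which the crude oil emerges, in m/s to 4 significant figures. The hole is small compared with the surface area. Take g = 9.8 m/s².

Take point 1 at the surface (v₁ ≈ 0) and point 2 at the hole (at atmospheric pressure). Bernoulli: P₁ + ρg h = P_atm + ½ρv₂².
With P₁ − P_atm = 335000 Pa, v₂ = √(2gh + 2ΔP/ρ) = √(2·9.8·15.95 + 2·335000/849.4) = 33.19 m/s.

33.19 m/s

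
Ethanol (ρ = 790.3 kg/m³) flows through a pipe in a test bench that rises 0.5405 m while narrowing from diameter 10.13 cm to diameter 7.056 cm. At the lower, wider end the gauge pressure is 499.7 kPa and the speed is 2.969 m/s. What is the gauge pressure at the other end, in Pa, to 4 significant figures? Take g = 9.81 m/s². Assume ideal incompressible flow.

P₂ = 484200 Pa

Mass conservation (A₁v₁ = A₂v₂) gives v₂ = 2.969 × 80.60/39.10 = 6.119 m/s.
Bernoulli: P₁ + ½ρv₁² + ρg h₁ = P₂ + ½ρv₂² + ρg h₂, so P₂ = P₁ + ½ρ(v₁² − v₂²) − ρg(h₂ − h₁).
P₂ = 499700 + ½·790.3·(2.969² − 6.119²) − 790.3·9.81·(+0.5405) = 499700 + (-11310) − (4190) = 484200 Pa.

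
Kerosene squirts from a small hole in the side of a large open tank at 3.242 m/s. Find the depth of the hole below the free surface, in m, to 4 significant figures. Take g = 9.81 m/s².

For a small hole in a large open tank, ½v² = gh, giving h = v²/(2g).
h = 3.242²/(2·9.81) = 10.51/19.62 = 0.5357 m.

h ≈ 0.5357 m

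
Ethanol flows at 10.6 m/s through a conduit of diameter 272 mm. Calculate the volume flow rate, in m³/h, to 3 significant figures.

Q = A·v = 0.0581 m² × 10.6 m/s = 0.616 m³/s.
Converting: 0.616 m³/s × 3600 = 2220 m³/h.

2220 m³/h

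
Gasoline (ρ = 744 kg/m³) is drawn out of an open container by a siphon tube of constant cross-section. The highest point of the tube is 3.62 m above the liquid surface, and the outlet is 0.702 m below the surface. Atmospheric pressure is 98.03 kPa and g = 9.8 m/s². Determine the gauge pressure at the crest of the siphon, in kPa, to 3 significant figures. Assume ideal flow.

-31.5 kPa

The outlet speed comes from Torricelli: v = √(2g·0.702) = 3.71 m/s.
Continuity keeps v the same throughout the tube; from surface to crest, P_atm + 0 = P_top + ½ρv² + ρg·h_top.
P_top = 98030 − ½·744·3.71² − 744·9.8·3.62 = 66500 Pa. So P_gauge = P_top − P_atm = -31500 Pa.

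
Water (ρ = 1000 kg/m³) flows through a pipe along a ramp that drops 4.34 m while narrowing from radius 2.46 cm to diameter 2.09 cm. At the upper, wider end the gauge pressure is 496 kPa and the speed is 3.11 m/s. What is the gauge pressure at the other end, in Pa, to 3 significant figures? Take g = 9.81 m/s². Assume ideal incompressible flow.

The volume flow rate is constant, so v₂ = (A₁/A₂)v₁ = (19.0/3.43)·3.11 = 17.2 m/s.
Energy conservation along the streamline gives P₂ = P₁ − ½ρ(v₂² − v₁²) − ρg(h₂ − h₁).
P₂ = 496000 + ½·1000·(3.11² − 17.2²) − 1000·9.81·(−4.34) = 496000 + (-144000) − (-42600) = 395000 Pa.

P₂ ≈ 395000 Pa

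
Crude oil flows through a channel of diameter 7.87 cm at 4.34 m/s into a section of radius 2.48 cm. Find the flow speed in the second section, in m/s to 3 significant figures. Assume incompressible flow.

Continuity gives A₁v₁ = A₂v₂, so v₂ = (48.6 cm²)/(19.3 cm²) × 4.34 m/s = 10.9 m/s.

v₂ ≈ 10.9 m/s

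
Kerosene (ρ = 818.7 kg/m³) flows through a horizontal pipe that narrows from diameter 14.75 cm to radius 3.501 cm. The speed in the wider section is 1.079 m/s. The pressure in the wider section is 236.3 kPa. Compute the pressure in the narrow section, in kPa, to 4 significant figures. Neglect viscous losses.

P₂ ≈ 227.4 kPa

Continuity gives A₁v₁ = A₂v₂, so v₂ = (170.9 cm²)/(38.51 cm²) × 1.079 m/s = 4.788 m/s.
Along the horizontal streamline, P + ½ρv² is constant.
P₂ = P₁ − ½ρ(v₂² − v₁²) = 236300 − ½·818.7·(4.788² − 1.079²) = 236300 − 8908 = 227400 Pa.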